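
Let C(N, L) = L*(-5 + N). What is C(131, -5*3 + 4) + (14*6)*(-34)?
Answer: -4242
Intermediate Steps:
C(131, -5*3 + 4) + (14*6)*(-34) = (-5*3 + 4)*(-5 + 131) + (14*6)*(-34) = (-15 + 4)*126 + 84*(-34) = -11*126 - 2856 = -1386 - 2856 = -4242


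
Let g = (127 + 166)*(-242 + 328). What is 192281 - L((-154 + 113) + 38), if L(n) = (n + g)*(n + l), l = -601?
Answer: 15410061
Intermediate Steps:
g = 25198 (g = 293*86 = 25198)
L(n) = (-601 + n)*(25198 + n) (L(n) = (n + 25198)*(n - 601) = (25198 + n)*(-601 + n) = (-601 + n)*(25198 + n))
192281 - L((-154 + 113) + 38) = 192281 - (-15143998 + ((-154 + 113) + 38)**2 + 24597*((-154 + 113) + 38)) = 192281 - (-15143998 + (-41 + 38)**2 + 24597*(-41 + 38)) = 192281 - (-15143998 + (-3)**2 + 24597*(-3)) = 192281 - (-15143998 + 9 - 73791) = 192281 - 1*(-15217780) = 192281 + 15217780 = 15410061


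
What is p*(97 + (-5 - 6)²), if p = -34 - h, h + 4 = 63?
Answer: -20274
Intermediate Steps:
h = 59 (h = -4 + 63 = 59)
p = -93 (p = -34 - 1*59 = -34 - 59 = -93)
p*(97 + (-5 - 6)²) = -93*(97 + (-5 - 6)²) = -93*(97 + (-11)²) = -93*(97 + 121) = -93*218 = -20274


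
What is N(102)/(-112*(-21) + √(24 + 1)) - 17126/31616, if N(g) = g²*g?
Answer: 16755393073/37259456 ≈ 449.69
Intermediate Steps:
N(g) = g³
N(102)/(-112*(-21) + √(24 + 1)) - 17126/31616 = 102³/(-112*(-21) + √(24 + 1)) - 17126/31616 = 1061208/(2352 + √25) - 17126*1/31616 = 1061208/(2352 + 5) - 8563/15808 = 1061208/2357 - 8563/15808 = 16755393073/37259456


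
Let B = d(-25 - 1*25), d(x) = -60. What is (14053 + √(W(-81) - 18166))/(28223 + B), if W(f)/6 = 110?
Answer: 14053/28163 + I*√17506/28163 ≈ 0.49899 + 0.004698*I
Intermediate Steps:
B = -60
W(f) = 660 (W(f) = 6*110 = 660)
(14053 + √(W(-81) - 18166))/(28223 + B) = (14053 + √(660 - 18166))/(28223 - 60) = (14053 + √(-17506))/28163 = (14053 + I*√17506)*(1/28163) = 14053/28163 + I*√17506/28163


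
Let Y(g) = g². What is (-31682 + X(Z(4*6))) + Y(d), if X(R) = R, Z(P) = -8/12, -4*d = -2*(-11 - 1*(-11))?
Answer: -95048/3 ≈ -31683.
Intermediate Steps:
d = 0 (d = -(-1)*(-11 - 1*(-11))/2 = -(-1)*(-11 + 11)/2 = -(-1)*0/2 = -¼*0 = 0)
Z(P) = -⅔ (Z(P) = -8*1/12 = -⅔)
(-31682 + X(Z(4*6))) + Y(d) = (-31682 - ⅔) + 0² = -95048/3 + 0 = -95048/3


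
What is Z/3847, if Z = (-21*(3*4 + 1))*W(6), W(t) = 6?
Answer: -1638/3847 ≈ -0.42579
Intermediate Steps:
Z = -1638 (Z = -21*(3*4 + 1)*6 = -21*(12 + 1)*6 = -21*13*6 = -273*6 = -1638)
Z/3847 = -1638/3847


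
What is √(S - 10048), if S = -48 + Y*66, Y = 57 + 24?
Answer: 5*I*√190 ≈ 68.92*I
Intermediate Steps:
Y = 81
S = 5298 (S = -48 + 81*66 = -48 + 5346 = 5298)
√(S - 10048) = √(5298 - 10048) = √(-4750) = 5*I*√190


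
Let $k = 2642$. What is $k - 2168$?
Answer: $474$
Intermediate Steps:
$k - 2168 = 2642 - 2168 = 474$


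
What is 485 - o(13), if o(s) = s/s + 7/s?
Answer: 6285/13 ≈ 483.46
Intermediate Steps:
o(s) = 1 + 7/s
485 - o(13) = 485 - (7 + 13)/13 = 485 - 20/13 = 6285/13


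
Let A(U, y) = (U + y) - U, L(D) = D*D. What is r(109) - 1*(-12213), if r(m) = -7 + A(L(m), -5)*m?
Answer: 11661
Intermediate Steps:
L(D) = D**2
A(U, y) = y
r(m) = -7 - 5*m
r(109) - 1*(-12213) = (-7 - 5*109) - 1*(-12213) = (-7 - 545) + 12213 = -552 + 12213 = 11661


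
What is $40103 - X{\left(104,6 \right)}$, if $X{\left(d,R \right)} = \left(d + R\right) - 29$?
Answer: $40022$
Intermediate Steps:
$X{\left(d,R \right)} = -29 + R + d$ ($X{\left(d,R \right)} = \left(R + d\right) - 29 = -29 + R + d$)
$40103 - X{\left(104,6 \right)} = 40103 - \left(-29 + 6 + 104\right) = 40103 - 81 = 40022$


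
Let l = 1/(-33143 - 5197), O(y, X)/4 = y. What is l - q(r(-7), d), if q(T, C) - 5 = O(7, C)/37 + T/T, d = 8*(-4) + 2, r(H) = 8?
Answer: -9585037/1418580 ≈ -6.7568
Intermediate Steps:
O(y, X) = 4*y
d = -30 (d = -32 + 2 = -30)
q(T, C) = 250/37 (q(T, C) = 5 + ((4*7)/37 + T/T) = 5 + (28*(1/37) + 1) = 5 + (28/37 + 1) = 5 + 65/37 = 250/37)
l = -1/38340 (l = 1/(-38340) = -1/38340 ≈ -2.6082e-5)
l - q(r(-7), d) = -1/38340 - 1*250/37 = -1/38340 - 250/37 = -9585037/1418580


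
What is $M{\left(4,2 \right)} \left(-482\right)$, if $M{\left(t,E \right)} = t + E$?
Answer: $-2892$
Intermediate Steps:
$M{\left(t,E \right)} = E + t$
$M{\left(4,2 \right)} \left(-482\right) = \left(2 + 4\right) \left(-482\right) = 6 \left(-482\right) = -2892$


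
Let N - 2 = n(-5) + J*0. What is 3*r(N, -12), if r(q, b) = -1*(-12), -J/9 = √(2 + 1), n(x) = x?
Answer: 36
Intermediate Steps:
J = -9*√3 (J = -9*√(2 + 1) = -9*√3 ≈ -15.588)
N = -3 (N = 2 + (-5 - 9*√3*0) = 2 + (-5 + 0) = 2 - 5 = -3)
r(q, b) = 12
3*r(N, -12) = 3*12 = 36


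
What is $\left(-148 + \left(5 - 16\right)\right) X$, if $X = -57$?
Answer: $9063$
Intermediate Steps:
$\left(-148 + \left(5 - 16\right)\right) X = \left(-148 + \left(5 - 16\right)\right) \left(-57\right) = \left(-148 - 11\right) \left(-57\right) = \left(-159\right) \left(-57\right) = 9063$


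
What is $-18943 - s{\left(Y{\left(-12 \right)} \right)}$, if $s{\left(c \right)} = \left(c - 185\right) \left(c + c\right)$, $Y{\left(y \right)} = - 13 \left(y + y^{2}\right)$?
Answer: $-6543175$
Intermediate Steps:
$Y{\left(y \right)} = - 13 y - 13 y^{2}$
$s{\left(c \right)} = 2 c \left(-185 + c\right)$ ($s{\left(c \right)} = \left(-185 + c\right) 2 c = 2 c \left(-185 + c\right)$)
$-18943 - s{\left(Y{\left(-12 \right)} \right)} = -18943 - 2 \left(\left(-13\right) \left(-12\right) \left(1 - 12\right)\right) \left(-185 - - 156 \left(1 - 12\right)\right) = -18943 - 2 \left(\left(-13\right) \left(-12\right) \left(-11\right)\right) \left(-185 - \left(-156\right) \left(-11\right)\right) = -18943 - 2 \left(-1716\right) \left(-185 - 1716\right) = -18943 - 2 \left(-1716\right) \left(-1901\right) = -18943 - 6524232 = -6543175$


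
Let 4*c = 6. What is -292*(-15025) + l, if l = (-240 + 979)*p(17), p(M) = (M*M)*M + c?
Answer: 16038231/2 ≈ 8.0191e+6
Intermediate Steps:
c = 3/2 (c = (¼)*6 = 3/2 ≈ 1.5000)
p(M) = 3/2 + M³ (p(M) = (M*M)*M + 3/2 = M²*M + 3/2 = M³ + 3/2 = 3/2 + M³)
l = 7263631/2 (l = (-240 + 979)*(3/2 + 17³) = 739*(3/2 + 4913) = 739*(9829/2) = 7263631/2 ≈ 3.6318e+6)
-292*(-15025) + l = -292*(-15025) + 7263631/2 = 4387300 + 7263631/2 = 16038231/2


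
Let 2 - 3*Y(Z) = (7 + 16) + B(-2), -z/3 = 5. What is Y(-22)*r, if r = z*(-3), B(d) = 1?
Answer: -330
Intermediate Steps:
z = -15 (z = -3*5 = -15)
r = 45 (r = -15*(-3) = 45)
Y(Z) = -22/3 (Y(Z) = ⅔ - ((7 + 16) + 1)/3 = ⅔ - (23 + 1)/3 = ⅔ - ⅓*24 = ⅔ - 8 = -22/3)
Y(-22)*r = -22/3*45 = -330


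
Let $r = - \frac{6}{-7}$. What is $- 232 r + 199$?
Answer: $\frac{1}{7} \approx 0.14286$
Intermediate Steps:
$r = \frac{6}{7}$ ($r = \left(-6\right) \left(- \frac{1}{7}\right) = \frac{6}{7} \approx 0.85714$)
$- 232 r + 199 = \left(-232\right) \frac{6}{7} + 199 = - \frac{1392}{7} + 199 = \frac{1}{7}$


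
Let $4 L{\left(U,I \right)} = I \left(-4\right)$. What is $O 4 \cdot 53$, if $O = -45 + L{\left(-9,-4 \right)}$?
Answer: $-8692$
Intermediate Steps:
$L{\left(U,I \right)} = - I$ ($L{\left(U,I \right)} = \frac{I \left(-4\right)}{4} = \frac{\left(-4\right) I}{4} = - I$)
$O = -41$ ($O = -45 - -4 = -45 + 4 = -41$)
$O 4 \cdot 53 = - 41 \cdot 4 \cdot 53 = \left(-41\right) 212 = -8692$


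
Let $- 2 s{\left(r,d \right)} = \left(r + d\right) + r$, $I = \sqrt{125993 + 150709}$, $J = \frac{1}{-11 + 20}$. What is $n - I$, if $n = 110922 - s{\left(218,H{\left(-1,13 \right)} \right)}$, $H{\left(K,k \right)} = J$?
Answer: $\frac{2000521}{18} - \sqrt{276702} \approx 1.1061 \cdot 10^{5}$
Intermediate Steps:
$J = \frac{1}{9} \approx 0.11111$
$H{\left(K,k \right)} = \frac{1}{9}$
$I = \sqrt{276702} \approx 526.02$
$s{\left(r,d \right)} = - r - \frac{d}{2}$ ($s{\left(r,d \right)} = - \frac{\left(r + d\right) + r}{2} = - \frac{\left(d + r\right) + r}{2} = - \frac{d + 2 r}{2} = - r - \frac{d}{2}$)
$n = \frac{2000521}{18}$ ($n = 110922 - \left(\left(-1\right) 218 - \frac{1}{18}\right) = 110922 - \left(-218 - \frac{1}{18}\right) = 110922 - - \frac{3925}{18} = 110922 + \frac{3925}{18} = \frac{2000521}{18} \approx 1.1114 \cdot 10^{5}$)
$n - I = \frac{2000521}{18} - \sqrt{276702}$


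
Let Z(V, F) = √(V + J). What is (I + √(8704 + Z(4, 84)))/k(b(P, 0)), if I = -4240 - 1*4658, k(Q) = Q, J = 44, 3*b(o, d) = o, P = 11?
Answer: -26694/11 + 6*√(2176 + √3)/11 ≈ -2401.3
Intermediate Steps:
b(o, d) = o/3
Z(V, F) = √(44 + V) (Z(V, F) = √(V + 44) = √(44 + V))
I = -8898 (I = -4240 - 4658 = -8898)
(I + √(8704 + Z(4, 84)))/k(b(P, 0)) = (-8898 + √(8704 + √(44 + 4)))/(((⅓)*11)) = (-8898 + √(8704 + √48))/(11/3) = (-8898 + √(8704 + 4*√3))*(3/11) = -26694/11 + 3*√(8704 + 4*√3)/11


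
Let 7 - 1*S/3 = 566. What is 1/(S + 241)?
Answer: -1/1436 ≈ -0.00069638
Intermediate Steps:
S = -1677 (S = 21 - 3*566 = 21 - 1698 = -1677)
1/(S + 241) = 1/(-1677 + 241) = 1/(-1436) = -1/1436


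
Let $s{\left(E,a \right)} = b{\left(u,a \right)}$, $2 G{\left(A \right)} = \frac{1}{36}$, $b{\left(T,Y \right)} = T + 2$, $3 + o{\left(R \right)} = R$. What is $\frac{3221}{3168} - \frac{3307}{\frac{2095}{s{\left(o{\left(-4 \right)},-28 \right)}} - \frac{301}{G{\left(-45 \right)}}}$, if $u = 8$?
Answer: $\frac{159214577}{135986400} \approx 1.1708$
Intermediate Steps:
$o{\left(R \right)} = -3 + R$
$b{\left(T,Y \right)} = 2 + T$
$G{\left(A \right)} = \frac{1}{72}$ ($G{\left(A \right)} = \frac{1}{2 \cdot 36} = \frac{1}{2} \cdot \frac{1}{36} = \frac{1}{72}$)
$s{\left(E,a \right)} = 10$ ($s{\left(E,a \right)} = 2 + 8 = 10$)
$\frac{3221}{3168} - \frac{3307}{\frac{2095}{s{\left(o{\left(-4 \right)},-28 \right)}} - \frac{301}{G{\left(-45 \right)}}} = \frac{3221}{3168} - \frac{3307}{\frac{2095}{10} - 301 \frac{1}{\frac{1}{72}}} = 3221 \cdot \frac{1}{3168} - \frac{3307}{2095 \cdot \frac{1}{10} - 21672} = \frac{3221}{3168} - \frac{3307}{\frac{419}{2} - 21672} = \frac{3221}{3168} - \frac{3307}{- \frac{42925}{2}} = \frac{3221}{3168} - - \frac{6614}{42925} = \frac{3221}{3168} + \frac{6614}{42925} = \frac{159214577}{135986400}$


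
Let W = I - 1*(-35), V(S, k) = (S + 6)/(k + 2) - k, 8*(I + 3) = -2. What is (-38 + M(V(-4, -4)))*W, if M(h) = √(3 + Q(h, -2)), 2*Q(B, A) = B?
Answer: -2413/2 + 381*√2/8 ≈ -1139.1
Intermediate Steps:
I = -13/4 (I = -3 + (⅛)*(-2) = -3 - ¼ = -13/4 ≈ -3.2500)
V(S, k) = -k + (6 + S)/(2 + k) (V(S, k) = (6 + S)/(2 + k) - k = -k + (6 + S)/(2 + k))
Q(B, A) = B/2
W = 127/4 (W = -13/4 - 1*(-35) = -13/4 + 35 = 127/4 ≈ 31.750)
M(h) = √(3 + h/2)
(-38 + M(V(-4, -4)))*W = (-38 + √(12 + 2*((6 - 4 - 1*(-4)² - 2*(-4))/(2 - 4)))/2)*(127/4) = (-38 + √(12 + 2*((6 - 4 - 1*16 + 8)/(-2)))/2)*(127/4) = (-38 + √(12 + 2*(-(6 - 4 - 16 + 8)/2))/2)*(127/4) = (-38 + √(12 + 2*(-½*(-6)))/2)*(127/4) = (-38 + √(12 + 2*3)/2)*(127/4) = (-38 + √(12 + 6)/2)*(127/4) = (-38 + √18/2)*(127/4) = (-38 + (3*√2)/2)*(127/4) = (-38 + 3*√2/2)*(127/4) = -2413/2 + 381*√2/8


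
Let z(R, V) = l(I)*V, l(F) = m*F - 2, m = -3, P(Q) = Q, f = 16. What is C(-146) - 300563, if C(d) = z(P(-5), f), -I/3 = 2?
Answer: -300307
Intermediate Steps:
I = -6 (I = -3*2 = -6)
l(F) = -2 - 3*F (l(F) = -3*F - 2 = -2 - 3*F)
z(R, V) = 16*V (z(R, V) = (-2 - 3*(-6))*V = (-2 + 18)*V = 16*V)
C(d) = 256 (C(d) = 16*16 = 256)
C(-146) - 300563 = 256 - 300563 = -300307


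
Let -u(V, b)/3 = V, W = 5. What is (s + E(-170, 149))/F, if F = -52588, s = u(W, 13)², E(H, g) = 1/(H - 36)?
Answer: -46349/10833128 ≈ -0.0042785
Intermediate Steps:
u(V, b) = -3*V
E(H, g) = 1/(-36 + H)
s = 225 (s = (-3*5)² = (-15)² = 225)
(s + E(-170, 149))/F = (225 + 1/(-36 - 170))/(-52588) = (225 + 1/(-206))*(-1/52588) = (225 - 1/206)*(-1/52588) = (46349/206)*(-1/52588) = -46349/10833128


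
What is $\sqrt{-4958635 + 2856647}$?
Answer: $2 i \sqrt{525497} \approx 1449.8 i$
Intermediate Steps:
$\sqrt{-4958635 + 2856647} = \sqrt{-2101988} = 2 i \sqrt{525497}$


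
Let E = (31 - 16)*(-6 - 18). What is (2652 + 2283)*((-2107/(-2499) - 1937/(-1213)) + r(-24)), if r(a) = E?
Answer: -36386962430/20621 ≈ -1.7646e+6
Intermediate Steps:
E = -360 (E = 15*(-24) = -360)
r(a) = -360
(2652 + 2283)*((-2107/(-2499) - 1937/(-1213)) + r(-24)) = (2652 + 2283)*((-2107/(-2499) - 1937/(-1213)) - 360) = 4935*((-2107*(-1/2499) - 1937*(-1/1213)) - 360) = 4935*((43/51 + 1937/1213) - 360) = 4935*(150946/61863 - 360) = 4935*(-22119734/61863) = -36386962430/20621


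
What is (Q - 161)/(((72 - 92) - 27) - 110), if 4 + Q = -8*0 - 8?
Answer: 173/157 ≈ 1.1019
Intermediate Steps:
Q = -12 (Q = -4 + (-8*0 - 8) = -4 + (0 - 8) = -4 - 8 = -12)
(Q - 161)/(((72 - 92) - 27) - 110) = (-12 - 161)/(((72 - 92) - 27) - 110) = -173/((-20 - 27) - 110) = -173/(-47 - 110) = -173/(-157) = -173*(-1/157) = 173/157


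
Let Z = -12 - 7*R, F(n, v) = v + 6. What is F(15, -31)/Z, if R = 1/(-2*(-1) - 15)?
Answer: 325/149 ≈ 2.1812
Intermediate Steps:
R = -1/13 (R = 1/(2 - 15) = 1/(-13) = -1/13 ≈ -0.076923)
F(n, v) = 6 + v
Z = -149/13 (Z = -12 - 7*(-1/13) = -12 + 7/13 = -149/13 ≈ -11.462)
F(15, -31)/Z = (6 - 31)/(-149/13) = -25*(-13/149) = 325/149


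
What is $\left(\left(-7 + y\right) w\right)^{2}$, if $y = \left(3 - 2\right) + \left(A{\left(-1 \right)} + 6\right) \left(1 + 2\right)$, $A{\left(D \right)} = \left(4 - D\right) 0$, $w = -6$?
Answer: $5184$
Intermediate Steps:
$A{\left(D \right)} = 0$
$y = 19$ ($y = \left(3 - 2\right) + \left(0 + 6\right) \left(1 + 2\right) = 1 + 6 \cdot 3 = 1 + 18 = 19$)
$\left(\left(-7 + y\right) w\right)^{2} = \left(\left(-7 + 19\right) \left(-6\right)\right)^{2} = \left(12 \left(-6\right)\right)^{2} = \left(-72\right)^{2} = 5184$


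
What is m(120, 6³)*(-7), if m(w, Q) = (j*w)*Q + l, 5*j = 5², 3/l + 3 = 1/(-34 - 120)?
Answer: -420030366/463 ≈ -9.0719e+5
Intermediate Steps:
l = -462/463 (l = 3/(-3 + 1/(-34 - 120)) = 3/(-3 + 1/(-154)) = 3/(-3 - 1/154) = 3/(-463/154) = 3*(-154/463) = -462/463 ≈ -0.99784)
j = 5 (j = (⅕)*5² = (⅕)*25 = 5)
m(w, Q) = -462/463 + 5*Q*w (m(w, Q) = (5*w)*Q - 462/463 = 5*Q*w - 462/463 = -462/463 + 5*Q*w)
m(120, 6³)*(-7) = (-462/463 + 5*6³*120)*(-7) = (-462/463 + 5*216*120)*(-7) = (-462/463 + 129600)*(-7) = (60004338/463)*(-7) = -420030366/463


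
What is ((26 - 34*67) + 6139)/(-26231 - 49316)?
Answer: -3887/75547 ≈ -0.051451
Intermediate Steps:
((26 - 34*67) + 6139)/(-26231 - 49316) = ((26 - 2278) + 6139)/(-75547) = (-2252 + 6139)*(-1/75547) = 3887*(-1/75547) = -3887/75547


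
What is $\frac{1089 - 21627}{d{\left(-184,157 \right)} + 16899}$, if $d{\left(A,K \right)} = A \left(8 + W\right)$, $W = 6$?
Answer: $- \frac{20538}{14323} \approx -1.4339$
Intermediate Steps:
$d{\left(A,K \right)} = 14 A$ ($d{\left(A,K \right)} = A \left(8 + 6\right) = A 14 = 14 A$)
$\frac{1089 - 21627}{d{\left(-184,157 \right)} + 16899} = \frac{1089 - 21627}{14 \left(-184\right) + 16899} = - \frac{20538}{-2576 + 16899} = - \frac{20538}{14323}$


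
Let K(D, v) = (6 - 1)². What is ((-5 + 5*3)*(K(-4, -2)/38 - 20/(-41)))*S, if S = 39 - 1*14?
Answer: 223125/779 ≈ 286.42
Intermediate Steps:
K(D, v) = 25 (K(D, v) = 5² = 25)
S = 25 (S = 39 - 14 = 25)
((-5 + 5*3)*(K(-4, -2)/38 - 20/(-41)))*S = ((-5 + 5*3)*(25/38 - 20/(-41)))*25 = ((-5 + 15)*(25*(1/38) - 20*(-1/41)))*25 = (10*(25/38 + 20/41))*25 = (10*(1785/1558))*25 = (8925/779)*25 = 223125/779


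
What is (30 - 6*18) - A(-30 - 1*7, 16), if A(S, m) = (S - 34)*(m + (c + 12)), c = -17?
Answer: 703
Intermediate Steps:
A(S, m) = (-34 + S)*(-5 + m) (A(S, m) = (S - 34)*(m + (-17 + 12)) = (-34 + S)*(m - 5) = (-34 + S)*(-5 + m))
(30 - 6*18) - A(-30 - 1*7, 16) = (30 - 6*18) - (170 - 34*16 - 5*(-30 - 1*7) + (-30 - 1*7)*16) = (30 - 108) - (170 - 544 - 5*(-30 - 7) + (-30 - 7)*16) = -78 - (170 - 544 - 5*(-37) - 37*16) = -78 - (170 - 544 + 185 - 592) = -78 - 1*(-781) = -78 + 781 = 703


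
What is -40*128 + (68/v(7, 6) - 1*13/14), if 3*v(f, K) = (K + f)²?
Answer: -12113261/2366 ≈ -5119.7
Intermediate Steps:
v(f, K) = (K + f)²/3
-40*128 + (68/v(7, 6) - 1*13/14) = -40*128 + (68/(((6 + 7)²/3)) - 1*13/14) = -5120 + (68/(((⅓)*13²)) - 13*1/14) = -5120 + (68/(((⅓)*169)) - 13/14) = -5120 + (68/(169/3) - 13/14) = -5120 + (68*(3/169) - 13/14) = -5120 + (204/169 - 13/14) = -5120 + 659/2366 = -12113261/2366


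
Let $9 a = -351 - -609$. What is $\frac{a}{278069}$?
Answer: $\frac{86}{834207} \approx 0.00010309$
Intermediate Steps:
$a = \frac{86}{3}$ ($a = \frac{-351 - -609}{9} = \frac{-351 + 609}{9} = \frac{1}{9} \cdot 258 = \frac{86}{3} \approx 28.667$)
$\frac{a}{278069} = \frac{86}{3 \cdot 278069} = \frac{86}{3} \cdot \frac{1}{278069} = \frac{86}{834207}$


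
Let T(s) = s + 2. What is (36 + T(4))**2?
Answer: 1764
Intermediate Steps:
T(s) = 2 + s
(36 + T(4))**2 = (36 + (2 + 4))**2 = (36 + 6)**2 = 42**2 = 1764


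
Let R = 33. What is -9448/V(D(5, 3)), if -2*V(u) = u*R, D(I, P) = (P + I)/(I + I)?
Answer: 23620/33 ≈ 715.76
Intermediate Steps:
D(I, P) = (I + P)/(2*I) (D(I, P) = (I + P)/((2*I)) = (I + P)*(1/(2*I)) = (I + P)/(2*I))
V(u) = -33*u/2 (V(u) = -u*33/2 = -33*u/2)
-9448/V(D(5, 3)) = -9448*(-20/(33*(5 + 3))) = -9448/((-33*8/(4*5))) = -9448/((-33/2*⅘)) = -9448/(-66/5) = -9448*(-5/66) = 23620/33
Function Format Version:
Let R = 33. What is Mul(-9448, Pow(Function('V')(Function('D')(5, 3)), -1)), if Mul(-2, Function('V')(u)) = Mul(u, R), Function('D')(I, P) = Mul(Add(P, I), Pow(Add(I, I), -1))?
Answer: Rational(23620, 33) ≈ 715.76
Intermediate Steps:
Function('D')(I, P) = Mul(Rational(1, 2), Pow(I, -1), Add(I, P)) (Function('D')(I, P) = Mul(Add(I, P), Pow(Mul(2, I), -1)) = Mul(Add(I, P), Mul(Rational(1, 2), Pow(I, -1))) = Mul(Rational(1, 2), Pow(I, -1), Add(I, P)))
Function('V')(u) = Mul(Rational(-33, 2), u) (Function('V')(u) = Mul(Rational(-1, 2), Mul(u, 33)) = Mul(Rational(-1, 2), Mul(33, u)) = Mul(Rational(-33, 2), u))
Mul(-9448, Pow(Function('V')(Function('D')(5, 3)), -1)) = Mul(-9448, Pow(Mul(Rational(-33, 2), Mul(Rational(1, 2), Pow(5, -1), Add(5, 3))), -1)) = Mul(-9448, Pow(Mul(Rational(-33, 2), Mul(Rational(1, 2), Rational(1, 5), 8)), -1)) = Mul(-9448, Pow(Mul(Rational(-33, 2), Rational(4, 5)), -1)) = Mul(-9448, Pow(Rational(-66, 5), -1)) = Mul(-9448, Rational(-5, 66)) = Rational(23620, 33)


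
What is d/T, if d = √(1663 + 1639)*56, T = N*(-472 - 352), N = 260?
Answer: -7*√3302/26780 ≈ -0.015020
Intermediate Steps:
T = -214240 (T = 260*(-472 - 352) = 260*(-824) = -214240)
d = 56*√3302 (d = √3302*56 = 56*√3302 ≈ 3217.9)
d/T = (56*√3302)/(-214240) = (56*√3302)*(-1/214240) = -7*√3302/26780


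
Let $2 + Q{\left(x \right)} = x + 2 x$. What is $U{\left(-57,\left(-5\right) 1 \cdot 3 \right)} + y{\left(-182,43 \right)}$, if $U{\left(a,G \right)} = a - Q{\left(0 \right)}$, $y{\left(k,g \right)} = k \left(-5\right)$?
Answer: $855$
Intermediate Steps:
$y{\left(k,g \right)} = - 5 k$
$Q{\left(x \right)} = -2 + 3 x$ ($Q{\left(x \right)} = -2 + \left(x + 2 x\right) = -2 + 3 x$)
$U{\left(a,G \right)} = 2 + a$ ($U{\left(a,G \right)} = a - \left(-2 + 3 \cdot 0\right) = a - \left(-2 + 0\right) = a - -2 = a + 2 = 2 + a$)
$U{\left(-57,\left(-5\right) 1 \cdot 3 \right)} + y{\left(-182,43 \right)} = \left(2 - 57\right) - -910 = -55 + 910 = 855$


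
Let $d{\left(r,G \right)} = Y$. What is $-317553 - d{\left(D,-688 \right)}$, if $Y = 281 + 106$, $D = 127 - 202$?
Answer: $-317940$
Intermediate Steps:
$D = -75$
$Y = 387$
$d{\left(r,G \right)} = 387$
$-317553 - d{\left(D,-688 \right)} = -317553 - 387 = -317940$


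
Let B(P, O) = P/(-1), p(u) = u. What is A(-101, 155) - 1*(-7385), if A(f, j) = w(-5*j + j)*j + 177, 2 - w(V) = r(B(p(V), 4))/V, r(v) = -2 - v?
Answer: 15433/2 ≈ 7716.5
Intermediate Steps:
B(P, O) = -P (B(P, O) = P*(-1) = -P)
w(V) = 2 - (-2 + V)/V (w(V) = 2 - (-2 - (-1)*V)/V = 2 - (-2 + V)/V)
A(f, j) = 353/2 + j (A(f, j) = ((2 + (-5*j + j))/(-5*j + j))*j + 177 = ((2 - 4*j)/((-4*j)))*j + 177 = ((-1/(4*j))*(2 - 4*j))*j + 177 = (-(2 - 4*j)/(4*j))*j + 177 = (-½ + j) + 177 = 353/2 + j)
A(-101, 155) - 1*(-7385) = (353/2 + 155) - 1*(-7385) = 663/2 + 7385 = 15433/2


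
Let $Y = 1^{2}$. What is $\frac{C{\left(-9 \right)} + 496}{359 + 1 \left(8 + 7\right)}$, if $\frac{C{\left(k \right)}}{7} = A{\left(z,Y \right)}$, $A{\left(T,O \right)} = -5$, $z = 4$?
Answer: $\frac{461}{374} \approx 1.2326$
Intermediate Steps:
$Y = 1$
$C{\left(k \right)} = -35$ ($C{\left(k \right)} = 7 \left(-5\right) = -35$)
$\frac{C{\left(-9 \right)} + 496}{359 + 1 \left(8 + 7\right)} = \frac{-35 + 496}{359 + 1 \left(8 + 7\right)} = \frac{461}{359 + 1 \cdot 15} = \frac{461}{359 + 15} = \frac{461}{374}$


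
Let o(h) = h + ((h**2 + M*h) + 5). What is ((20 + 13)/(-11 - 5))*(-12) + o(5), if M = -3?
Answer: 179/4 ≈ 44.750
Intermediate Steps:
o(h) = 5 + h**2 - 2*h (o(h) = h + ((h**2 - 3*h) + 5) = h + (5 + h**2 - 3*h) = 5 + h**2 - 2*h)
((20 + 13)/(-11 - 5))*(-12) + o(5) = ((20 + 13)/(-11 - 5))*(-12) + (5 + 5**2 - 2*5) = (33/(-16))*(-12) + (5 + 25 - 10) = (33*(-1/16))*(-12) + 20 = -33/16*(-12) + 20 = 99/4 + 20 = 179/4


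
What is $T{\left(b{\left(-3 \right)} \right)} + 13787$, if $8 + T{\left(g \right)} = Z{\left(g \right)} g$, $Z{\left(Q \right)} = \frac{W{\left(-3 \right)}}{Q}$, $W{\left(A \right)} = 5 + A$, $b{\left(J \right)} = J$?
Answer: $13781$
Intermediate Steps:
$Z{\left(Q \right)} = \frac{2}{Q}$ ($Z{\left(Q \right)} = \frac{5 - 3}{Q} = \frac{2}{Q}$)
$T{\left(g \right)} = -6$ ($T{\left(g \right)} = -8 + \frac{2}{g} g = -8 + 2 = -6$)
$T{\left(b{\left(-3 \right)} \right)} + 13787 = -6 + 13787 = 13781$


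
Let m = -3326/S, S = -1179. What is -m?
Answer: -3326/1179 ≈ -2.8210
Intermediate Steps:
m = 3326/1179 (m = -3326/(-1179) = -3326*(-1/1179) = 3326/1179 ≈ 2.8210)
-m = -1*3326/1179 = -3326/1179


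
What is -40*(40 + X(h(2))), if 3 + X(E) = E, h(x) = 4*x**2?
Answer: -2120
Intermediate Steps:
X(E) = -3 + E
-40*(40 + X(h(2))) = -40*(40 + (-3 + 4*2**2)) = -40*(40 + (-3 + 4*4)) = -40*(40 + (-3 + 16)) = -40*(40 + 13) = -40*53 = -2120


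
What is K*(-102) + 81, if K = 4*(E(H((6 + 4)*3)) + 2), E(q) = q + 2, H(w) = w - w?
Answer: -1551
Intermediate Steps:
H(w) = 0
E(q) = 2 + q
K = 16 (K = 4*((2 + 0) + 2) = 4*(2 + 2) = 4*4 = 16)
K*(-102) + 81 = 16*(-102) + 81 = -1632 + 81 = -1551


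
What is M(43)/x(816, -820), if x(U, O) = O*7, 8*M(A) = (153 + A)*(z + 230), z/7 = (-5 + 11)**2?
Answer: -1687/820 ≈ -2.0573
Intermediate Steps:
z = 252 (z = 7*(-5 + 11)**2 = 7*6**2 = 7*36 = 252)
M(A) = 36873/4 + 241*A/4 (M(A) = ((153 + A)*(252 + 230))/8 = ((153 + A)*482)/8 = (73746 + 482*A)/8 = 36873/4 + 241*A/4)
x(U, O) = 7*O
M(43)/x(816, -820) = (36873/4 + (241/4)*43)/((7*(-820))) = (36873/4 + 10363/4)/(-5740) = 11809*(-1/5740) = -1687/820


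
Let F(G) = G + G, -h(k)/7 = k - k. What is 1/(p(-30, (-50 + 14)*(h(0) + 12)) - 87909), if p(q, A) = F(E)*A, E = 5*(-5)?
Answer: -1/66309 ≈ -1.5081e-5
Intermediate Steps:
E = -25
h(k) = 0 (h(k) = -7*(k - k) = -7*0 = 0)
F(G) = 2*G
p(q, A) = -50*A (p(q, A) = (2*(-25))*A = -50*A)
1/(p(-30, (-50 + 14)*(h(0) + 12)) - 87909) = 1/(-50*(-50 + 14)*(0 + 12) - 87909) = 1/(-(-1800)*12 - 87909) = 1/(-50*(-432) - 87909) = 1/(21600 - 87909) = 1/(-66309) = -1/66309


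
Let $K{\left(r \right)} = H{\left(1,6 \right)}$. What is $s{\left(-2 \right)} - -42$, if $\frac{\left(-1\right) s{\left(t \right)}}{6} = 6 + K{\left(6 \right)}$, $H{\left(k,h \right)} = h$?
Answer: $-30$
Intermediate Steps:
$K{\left(r \right)} = 6$
$s{\left(t \right)} = -72$ ($s{\left(t \right)} = - 6 \left(6 + 6\right) = \left(-6\right) 12 = -72$)
$s{\left(-2 \right)} - -42 = -72 - -42 = -72 + 42 = -30$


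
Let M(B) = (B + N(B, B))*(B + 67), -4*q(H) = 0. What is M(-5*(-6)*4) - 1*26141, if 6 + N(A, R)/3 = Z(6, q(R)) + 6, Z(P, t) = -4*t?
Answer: -3701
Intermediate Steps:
q(H) = 0 (q(H) = -1/4*0 = 0)
N(A, R) = 0 (N(A, R) = -18 + 3*(-4*0 + 6) = -18 + 3*(0 + 6) = -18 + 3*6 = -18 + 18 = 0)
M(B) = B*(67 + B) (M(B) = (B + 0)*(B + 67) = B*(67 + B))
M(-5*(-6)*4) - 1*26141 = (-5*(-6)*4)*(67 - 5*(-6)*4) - 1*26141 = (30*4)*(67 + 30*4) - 26141 = 120*(67 + 120) - 26141 = 120*187 - 26141 = 22440 - 26141 = -3701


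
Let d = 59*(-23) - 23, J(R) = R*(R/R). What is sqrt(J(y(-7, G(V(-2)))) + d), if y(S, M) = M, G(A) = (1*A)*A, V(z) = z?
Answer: 4*I*sqrt(86) ≈ 37.094*I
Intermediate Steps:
G(A) = A**2 (G(A) = A*A = A**2)
J(R) = R (J(R) = R*1 = R)
d = -1380 (d = -1357 - 23 = -1380)
sqrt(J(y(-7, G(V(-2)))) + d) = sqrt((-2)**2 - 1380) = sqrt(4 - 1380) = sqrt(-1376) = 4*I*sqrt(86)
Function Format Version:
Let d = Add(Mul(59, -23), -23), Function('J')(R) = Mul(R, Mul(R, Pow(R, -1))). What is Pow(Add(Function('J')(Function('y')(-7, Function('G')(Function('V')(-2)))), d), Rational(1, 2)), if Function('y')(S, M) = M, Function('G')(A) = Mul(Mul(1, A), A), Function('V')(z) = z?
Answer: Mul(4, I, Pow(86, Rational(1, 2))) ≈ Mul(37.094, I)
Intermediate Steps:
Function('G')(A) = Pow(A, 2) (Function('G')(A) = Mul(A, A) = Pow(A, 2))
Function('J')(R) = R (Function('J')(R) = Mul(R, 1) = R)
d = -1380 (d = Add(-1357, -23) = -1380)
Pow(Add(Function('J')(Function('y')(-7, Function('G')(Function('V')(-2)))), d), Rational(1, 2)) = Pow(Add(Pow(-2, 2), -1380), Rational(1, 2)) = Pow(Add(4, -1380), Rational(1, 2)) = Pow(-1376, Rational(1, 2)) = Mul(4, I, Pow(86, Rational(1, 2)))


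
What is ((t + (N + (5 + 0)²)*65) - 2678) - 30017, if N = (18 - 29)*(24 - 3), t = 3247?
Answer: -42838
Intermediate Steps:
N = -231 (N = -11*21 = -231)
((t + (N + (5 + 0)²)*65) - 2678) - 30017 = ((3247 + (-231 + (5 + 0)²)*65) - 2678) - 30017 = ((3247 + (-231 + 5²)*65) - 2678) - 30017 = ((3247 + (-231 + 25)*65) - 2678) - 30017 = ((3247 - 206*65) - 2678) - 30017 = ((3247 - 13390) - 2678) - 30017 = (-10143 - 2678) - 30017 = -12821 - 30017 = -42838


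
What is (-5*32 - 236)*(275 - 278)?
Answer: 1188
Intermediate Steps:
(-5*32 - 236)*(275 - 278) = (-160 - 236)*(-3) = -396*(-3) = 1188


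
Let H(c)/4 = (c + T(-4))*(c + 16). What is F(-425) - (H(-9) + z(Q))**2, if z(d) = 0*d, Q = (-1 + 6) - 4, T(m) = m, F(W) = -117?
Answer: -132613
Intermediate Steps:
H(c) = 4*(-4 + c)*(16 + c) (H(c) = 4*((c - 4)*(c + 16)) = 4*((-4 + c)*(16 + c)) = 4*(-4 + c)*(16 + c))
Q = 1 (Q = 5 - 4 = 1)
z(d) = 0
F(-425) - (H(-9) + z(Q))**2 = -117 - ((-256 + 4*(-9)**2 + 48*(-9)) + 0)**2 = -117 - ((-256 + 4*81 - 432) + 0)**2 = -117 - ((-256 + 324 - 432) + 0)**2 = -117 - (-364 + 0)**2 = -117 - 1*(-364)**2 = -117 - 1*132496 = -117 - 132496 = -132613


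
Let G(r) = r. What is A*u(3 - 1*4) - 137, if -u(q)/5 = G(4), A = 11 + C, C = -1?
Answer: -337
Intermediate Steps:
A = 10 (A = 11 - 1 = 10)
u(q) = -20 (u(q) = -5*4 = -20)
A*u(3 - 1*4) - 137 = 10*(-20) - 137 = -200 - 137 = -337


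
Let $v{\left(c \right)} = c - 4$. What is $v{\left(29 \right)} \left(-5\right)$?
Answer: $-125$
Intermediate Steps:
$v{\left(c \right)} = -4 + c$
$v{\left(29 \right)} \left(-5\right) = \left(-4 + 29\right) \left(-5\right) = 25 \left(-5\right) = -125$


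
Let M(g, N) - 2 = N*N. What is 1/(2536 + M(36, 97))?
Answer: 1/11947 ≈ 8.3703e-5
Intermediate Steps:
M(g, N) = 2 + N² (M(g, N) = 2 + N*N = 2 + N²)
1/(2536 + M(36, 97)) = 1/(2536 + (2 + 97²)) = 1/(2536 + (2 + 9409)) = 1/(2536 + 9411) = 1/11947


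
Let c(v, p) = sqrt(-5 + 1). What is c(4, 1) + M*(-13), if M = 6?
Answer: -78 + 2*I ≈ -78.0 + 2.0*I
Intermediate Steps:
c(v, p) = 2*I (c(v, p) = sqrt(-4) = 2*I)
c(4, 1) + M*(-13) = 2*I + 6*(-13) = 2*I - 78 = -78 + 2*I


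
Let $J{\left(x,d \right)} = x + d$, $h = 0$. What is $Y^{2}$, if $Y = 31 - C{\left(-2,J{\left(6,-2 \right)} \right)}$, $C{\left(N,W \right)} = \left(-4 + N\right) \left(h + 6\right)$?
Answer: $4489$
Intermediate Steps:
$J{\left(x,d \right)} = d + x$
$C{\left(N,W \right)} = -24 + 6 N$ ($C{\left(N,W \right)} = \left(-4 + N\right) \left(0 + 6\right) = \left(-4 + N\right) 6 = -24 + 6 N$)
$Y = 67$ ($Y = 31 - \left(-24 + 6 \left(-2\right)\right) = 31 - \left(-24 - 12\right) = 31 - -36 = 31 + 36 = 67$)
$Y^{2} = 67^{2} = 4489$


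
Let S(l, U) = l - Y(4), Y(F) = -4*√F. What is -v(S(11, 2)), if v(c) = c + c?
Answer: -38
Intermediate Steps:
S(l, U) = 8 + l (S(l, U) = l - (-4)*√4 = l - (-4)*2 = l - 1*(-8) = l + 8 = 8 + l)
v(c) = 2*c
-v(S(11, 2)) = -2*(8 + 11) = -2*19 = -1*38 = -38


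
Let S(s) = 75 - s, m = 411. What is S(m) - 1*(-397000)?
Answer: 396664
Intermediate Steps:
S(m) - 1*(-397000) = (75 - 1*411) - 1*(-397000) = (75 - 411) + 397000 = -336 + 397000 = 396664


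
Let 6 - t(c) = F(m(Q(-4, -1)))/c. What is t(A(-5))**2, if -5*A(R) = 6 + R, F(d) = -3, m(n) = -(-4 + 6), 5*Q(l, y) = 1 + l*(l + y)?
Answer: 81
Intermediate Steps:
Q(l, y) = 1/5 + l*(l + y)/5 (Q(l, y) = (1 + l*(l + y))/5 = 1/5 + l*(l + y)/5)
m(n) = -2 (m(n) = -1*2 = -2)
A(R) = -6/5 - R/5 (A(R) = -(6 + R)/5 = -6/5 - R/5)
t(c) = 6 + 3/c (t(c) = 6 - (-3)/c = 6 + 3/c)
t(A(-5))**2 = (6 + 3/(-6/5 - 1/5*(-5)))**2 = (6 + 3/(-6/5 + 1))**2 = (6 + 3/(-1/5))**2 = (6 + 3*(-5))**2 = (6 - 15)**2 = (-9)**2 = 81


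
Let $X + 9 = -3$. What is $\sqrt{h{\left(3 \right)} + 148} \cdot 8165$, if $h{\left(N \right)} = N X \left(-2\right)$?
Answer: $16330 \sqrt{55} \approx 1.2111 \cdot 10^{5}$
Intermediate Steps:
$X = -12$ ($X = -9 - 3 = -12$)
$h{\left(N \right)} = 24 N$ ($h{\left(N \right)} = N \left(-12\right) \left(-2\right) = - 12 N \left(-2\right) = 24 N$)
$\sqrt{h{\left(3 \right)} + 148} \cdot 8165 = \sqrt{24 \cdot 3 + 148} \cdot 8165 = \sqrt{72 + 148} \cdot 8165 = \sqrt{220} \cdot 8165 = 2 \sqrt{55} \cdot 8165 = 16330 \sqrt{55}$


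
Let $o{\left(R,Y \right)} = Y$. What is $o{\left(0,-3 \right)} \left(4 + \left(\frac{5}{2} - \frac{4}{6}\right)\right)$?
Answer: $- \frac{35}{2} \approx -17.5$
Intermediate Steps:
$o{\left(0,-3 \right)} \left(4 + \left(\frac{5}{2} - \frac{4}{6}\right)\right) = - 3 \left(4 + \left(\frac{5}{2} - \frac{4}{6}\right)\right) = - 3 \left(4 + \left(5 \cdot \frac{1}{2} - \frac{2}{3}\right)\right) = - 3 \left(4 + \left(\frac{5}{2} - \frac{2}{3}\right)\right) = - 3 \left(4 + \frac{11}{6}\right) = \left(-3\right) \frac{35}{6} = - \frac{35}{2}$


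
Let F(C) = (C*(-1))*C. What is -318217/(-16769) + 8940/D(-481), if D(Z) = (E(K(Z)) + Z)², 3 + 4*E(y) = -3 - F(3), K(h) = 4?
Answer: 1176696058057/61881651329 ≈ 19.015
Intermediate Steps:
F(C) = -C² (F(C) = (-C)*C = -C²)
E(y) = ¾ (E(y) = -¾ + (-3 - (-1)*3²)/4 = -¾ + (-3 - (-1)*9)/4 = -¾ + (-3 - 1*(-9))/4 = -¾ + (-3 + 9)/4 = -¾ + (¼)*6 = -¾ + 3/2 = ¾)
D(Z) = (¾ + Z)²
-318217/(-16769) + 8940/D(-481) = -318217/(-16769) + 8940/(((3 + 4*(-481))²/16)) = -318217*(-1/16769) + 8940/(((3 - 1924)²/16)) = 318217/16769 + 8940/(((1/16)*(-1921)²)) = 318217/16769 + 8940/(((1/16)*3690241)) = 318217/16769 + 8940/(3690241/16) = 318217/16769 + 8940*(16/3690241) = 318217/16769 + 143040/3690241 = 1176696058057/61881651329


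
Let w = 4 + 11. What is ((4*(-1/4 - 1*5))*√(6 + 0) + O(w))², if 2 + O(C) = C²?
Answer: 52375 - 9366*√6 ≈ 29433.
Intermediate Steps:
w = 15
O(C) = -2 + C²
((4*(-1/4 - 1*5))*√(6 + 0) + O(w))² = ((4*(-1/4 - 1*5))*√(6 + 0) + (-2 + 15²))² = ((4*(-1*¼ - 5))*√6 + (-2 + 225))² = ((4*(-¼ - 5))*√6 + 223)² = ((4*(-21/4))*√6 + 223)² = (-21*√6 + 223)² = (223 - 21*√6)²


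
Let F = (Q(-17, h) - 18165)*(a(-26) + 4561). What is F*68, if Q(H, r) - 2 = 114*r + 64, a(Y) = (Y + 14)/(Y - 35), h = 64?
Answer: -204391074732/61 ≈ -3.3507e+9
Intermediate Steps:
a(Y) = (14 + Y)/(-35 + Y)
Q(H, r) = 66 + 114*r (Q(H, r) = 2 + (114*r + 64) = 2 + (64 + 114*r) = 66 + 114*r)
F = -3005751099/61 (F = ((66 + 114*64) - 18165)*((14 - 26)/(-35 - 26) + 4561) = ((66 + 7296) - 18165)*(-12/(-61) + 4561) = (7362 - 18165)*(-1/61*(-12) + 4561) = -10803*(12/61 + 4561) = -10803*278233/61 = -3005751099/61 ≈ -4.9275e+7)
F*68 = -3005751099/61*68 = -204391074732/61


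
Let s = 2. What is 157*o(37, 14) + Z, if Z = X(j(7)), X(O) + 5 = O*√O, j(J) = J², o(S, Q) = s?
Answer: 652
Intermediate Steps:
o(S, Q) = 2
X(O) = -5 + O^(3/2) (X(O) = -5 + O*√O = -5 + O^(3/2))
Z = 338 (Z = -5 + (7²)^(3/2) = -5 + 49^(3/2) = -5 + 343 = 338)
157*o(37, 14) + Z = 157*2 + 338 = 314 + 338 = 652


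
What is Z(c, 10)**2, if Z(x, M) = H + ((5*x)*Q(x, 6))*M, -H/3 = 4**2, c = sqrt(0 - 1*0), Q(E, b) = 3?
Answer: 2304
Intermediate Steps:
c = 0 (c = sqrt(0 + 0) = sqrt(0) = 0)
H = -48 (H = -3*4**2 = -3*16 = -48)
Z(x, M) = -48 + 15*M*x (Z(x, M) = -48 + ((5*x)*3)*M = -48 + (15*x)*M = -48 + 15*M*x)
Z(c, 10)**2 = (-48 + 15*10*0)**2 = (-48 + 0)**2 = (-48)**2 = 2304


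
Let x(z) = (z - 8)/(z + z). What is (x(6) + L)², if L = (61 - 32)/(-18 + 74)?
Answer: 3481/28224 ≈ 0.12333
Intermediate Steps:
x(z) = (-8 + z)/(2*z) (x(z) = (-8 + z)/((2*z)) = (-8 + z)*(1/(2*z)) = (-8 + z)/(2*z))
L = 29/56 ≈ 0.51786
(x(6) + L)² = ((½)*(-8 + 6)/6 + 29/56)² = ((½)*(⅙)*(-2) + 29/56)² = (-⅙ + 29/56)² = (59/168)² = 3481/28224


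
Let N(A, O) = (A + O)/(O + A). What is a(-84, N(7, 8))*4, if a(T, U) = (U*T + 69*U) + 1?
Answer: -56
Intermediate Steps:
N(A, O) = 1 (N(A, O) = (A + O)/(A + O) = 1)
a(T, U) = 1 + 69*U + T*U (a(T, U) = (T*U + 69*U) + 1 = (69*U + T*U) + 1 = 1 + 69*U + T*U)
a(-84, N(7, 8))*4 = (1 + 69*1 - 84*1)*4 = (1 + 69 - 84)*4 = -14*4 = -56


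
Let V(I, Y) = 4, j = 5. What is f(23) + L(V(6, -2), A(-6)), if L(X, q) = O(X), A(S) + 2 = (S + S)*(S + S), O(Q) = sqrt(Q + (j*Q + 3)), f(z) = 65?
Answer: 65 + 3*sqrt(3) ≈ 70.196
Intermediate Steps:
O(Q) = sqrt(3 + 6*Q) (O(Q) = sqrt(Q + (5*Q + 3)) = sqrt(Q + (3 + 5*Q)) = sqrt(3 + 6*Q))
A(S) = -2 + 4*S**2 (A(S) = -2 + (S + S)*(S + S) = -2 + (2*S)*(2*S) = -2 + 4*S**2)
L(X, q) = sqrt(3 + 6*X)
f(23) + L(V(6, -2), A(-6)) = 65 + sqrt(3 + 6*4) = 65 + sqrt(3 + 24) = 65 + sqrt(27) = 65 + 3*sqrt(3)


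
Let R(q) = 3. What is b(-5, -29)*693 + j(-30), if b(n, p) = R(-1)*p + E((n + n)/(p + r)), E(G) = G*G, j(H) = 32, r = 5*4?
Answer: -534631/9 ≈ -59403.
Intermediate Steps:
r = 20
E(G) = G²
b(n, p) = 3*p + 4*n²/(20 + p)² (b(n, p) = 3*p + ((n + n)/(p + 20))² = 3*p + ((2*n)/(20 + p))² = 3*p + (2*n/(20 + p))² = 3*p + 4*n²/(20 + p)²)
b(-5, -29)*693 + j(-30) = (3*(-29) + 4*(-5)²/(20 - 29)²)*693 + 32 = (-87 + 4*25/(-9)²)*693 + 32 = (-87 + 4*25*(1/81))*693 + 32 = (-87 + 100/81)*693 + 32 = -6947/81*693 + 32 = -534919/9 + 32 = -534631/9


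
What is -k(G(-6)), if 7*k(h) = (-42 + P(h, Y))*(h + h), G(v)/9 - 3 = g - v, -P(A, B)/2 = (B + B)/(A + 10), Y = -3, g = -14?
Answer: -26676/49 ≈ -544.41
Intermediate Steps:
P(A, B) = -4*B/(10 + A) (P(A, B) = -2*(B + B)/(A + 10) = -2*2*B/(10 + A) = -4*B/(10 + A))
G(v) = -99 - 9*v (G(v) = 27 + 9*(-14 - v) = 27 + (-126 - 9*v) = -99 - 9*v)
k(h) = 2*h*(-42 + 12/(10 + h))/7 (k(h) = ((-42 - 4*(-3)/(10 + h))*(h + h))/7 = ((-42 + 12/(10 + h))*(2*h))/7 = (2*h*(-42 + 12/(10 + h)))/7 = 2*h*(-42 + 12/(10 + h))/7)
-k(G(-6)) = -(-12)*(-99 - 9*(-6))*(68 + 7*(-99 - 9*(-6)))/(70 + 7*(-99 - 9*(-6))) = -(-12)*(-99 + 54)*(68 + 7*(-99 + 54))/(70 + 7*(-99 + 54)) = -(-12)*(-45)*(68 + 7*(-45))/(70 + 7*(-45)) = -(-12)*(-45)*(68 - 315)/(70 - 315) = -(-12)*(-45)*(-247)/(-245) = -(-12)*(-45)*(-1)*(-247)/245 = -1*26676/49 = -26676/49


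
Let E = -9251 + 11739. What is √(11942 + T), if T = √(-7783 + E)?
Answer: √(11942 + I*√5295) ≈ 109.28 + 0.3329*I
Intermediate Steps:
E = 2488
T = I*√5295 (T = √(-7783 + 2488) = √(-5295) = I*√5295 ≈ 72.767*I)
√(11942 + T) = √(11942 + I*√5295)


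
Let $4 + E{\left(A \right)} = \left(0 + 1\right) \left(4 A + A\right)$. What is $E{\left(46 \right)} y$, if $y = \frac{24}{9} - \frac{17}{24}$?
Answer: $\frac{5311}{12} \approx 442.58$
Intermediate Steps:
$y = \frac{47}{24}$ ($y = 24 \cdot \frac{1}{9} - \frac{17}{24} = \frac{8}{3} - \frac{17}{24} = \frac{47}{24} \approx 1.9583$)
$E{\left(A \right)} = -4 + 5 A$ ($E{\left(A \right)} = -4 + \left(0 + 1\right) \left(4 A + A\right) = -4 + 1 \cdot 5 A = -4 + 5 A$)
$E{\left(46 \right)} y = \left(-4 + 5 \cdot 46\right) \frac{47}{24} = \left(-4 + 230\right) \frac{47}{24} = 226 \cdot \frac{47}{24} = \frac{5311}{12}$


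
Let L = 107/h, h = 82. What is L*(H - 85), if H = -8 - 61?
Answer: -8239/41 ≈ -200.95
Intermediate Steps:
L = 107/82 ≈ 1.3049
H = -69
L*(H - 85) = 107*(-69 - 85)/82 = (107/82)*(-154) = -8239/41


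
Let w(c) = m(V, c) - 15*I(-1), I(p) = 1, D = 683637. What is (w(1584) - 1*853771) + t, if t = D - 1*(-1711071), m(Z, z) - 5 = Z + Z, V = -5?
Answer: 1540917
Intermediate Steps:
m(Z, z) = 5 + 2*Z (m(Z, z) = 5 + (Z + Z) = 5 + 2*Z)
t = 2394708 (t = 683637 - 1*(-1711071) = 683637 + 1711071 = 2394708)
w(c) = -20 (w(c) = (5 + 2*(-5)) - 15*1 = (5 - 10) - 15 = -5 - 15 = -20)
(w(1584) - 1*853771) + t = (-20 - 1*853771) + 2394708 = (-20 - 853771) + 2394708 = -853791 + 2394708 = 1540917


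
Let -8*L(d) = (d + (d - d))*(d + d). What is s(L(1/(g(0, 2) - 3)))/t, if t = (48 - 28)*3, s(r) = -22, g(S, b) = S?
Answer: -11/30 ≈ -0.36667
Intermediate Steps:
L(d) = -d**2/4 (L(d) = -(d + (d - d))*(d + d)/8 = -(d + 0)*2*d/8 = -d*2*d/8 = -d**2/4)
t = 60 (t = 20*3 = 60)
s(L(1/(g(0, 2) - 3)))/t = -22/60 = -22*1/60 = -11/30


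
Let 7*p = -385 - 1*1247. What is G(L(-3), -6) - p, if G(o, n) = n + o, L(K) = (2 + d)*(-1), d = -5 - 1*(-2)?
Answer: 1597/7 ≈ 228.14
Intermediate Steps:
d = -3 (d = -5 + 2 = -3)
L(K) = 1 (L(K) = (2 - 3)*(-1) = -1*(-1) = 1)
p = -1632/7 (p = (-385 - 1*1247)/7 = (-385 - 1247)/7 = (1/7)*(-1632) = -1632/7 ≈ -233.14)
G(L(-3), -6) - p = (-6 + 1) - 1*(-1632/7) = -5 + 1632/7 = 1597/7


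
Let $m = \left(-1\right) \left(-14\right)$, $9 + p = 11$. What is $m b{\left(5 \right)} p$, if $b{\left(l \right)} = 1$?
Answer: $28$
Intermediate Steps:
$p = 2$ ($p = -9 + 11 = 2$)
$m = 14$
$m b{\left(5 \right)} p = 14 \cdot 1 \cdot 2 = 14 \cdot 2 = 28$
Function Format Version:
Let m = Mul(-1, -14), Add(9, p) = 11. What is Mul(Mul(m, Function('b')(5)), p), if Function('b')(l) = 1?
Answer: 28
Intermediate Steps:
p = 2 (p = Add(-9, 11) = 2)
m = 14
Mul(Mul(m, Function('b')(5)), p) = Mul(Mul(14, 1), 2) = Mul(14, 2) = 28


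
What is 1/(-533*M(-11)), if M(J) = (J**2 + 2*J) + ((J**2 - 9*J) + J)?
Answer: -1/164164 ≈ -6.0915e-6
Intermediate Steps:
M(J) = -6*J + 2*J**2 (M(J) = (J**2 + 2*J) + (J**2 - 8*J) = -6*J + 2*J**2)
1/(-533*M(-11)) = 1/(-1066*(-11)*(-3 - 11)) = 1/(-1066*(-11)*(-14)) = 1/(-533*308) = 1/(-164164) = -1/164164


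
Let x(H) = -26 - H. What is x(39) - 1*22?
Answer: -87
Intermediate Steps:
x(39) - 1*22 = (-26 - 1*39) - 1*22 = (-26 - 39) - 22 = -65 - 22 = -87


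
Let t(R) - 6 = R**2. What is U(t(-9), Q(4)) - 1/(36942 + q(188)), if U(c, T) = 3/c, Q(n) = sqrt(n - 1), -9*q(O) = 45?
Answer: 36908/1071173 ≈ 0.034456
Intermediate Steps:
q(O) = -5 (q(O) = -1/9*45 = -5)
Q(n) = sqrt(-1 + n)
t(R) = 6 + R**2
U(t(-9), Q(4)) - 1/(36942 + q(188)) = 3/(6 + (-9)**2) - 1/(36942 - 5) = 3/(6 + 81) - 1/36937 = 3/87 - 1*1/36937 = 3*(1/87) - 1/36937 = 1/29 - 1/36937 = 36908/1071173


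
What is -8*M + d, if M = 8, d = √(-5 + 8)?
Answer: -64 + √3 ≈ -62.268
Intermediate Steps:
d = √3 ≈ 1.7320
-8*M + d = -8*8 + √3 = -64 + √3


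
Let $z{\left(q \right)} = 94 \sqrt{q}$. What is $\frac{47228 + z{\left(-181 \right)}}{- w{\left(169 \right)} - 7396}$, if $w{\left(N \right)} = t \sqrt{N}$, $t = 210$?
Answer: $- \frac{23614}{5063} - \frac{47 i \sqrt{181}}{5063} \approx -4.664 - 0.12489 i$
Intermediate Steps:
$w{\left(N \right)} = 210 \sqrt{N}$
$\frac{47228 + z{\left(-181 \right)}}{- w{\left(169 \right)} - 7396} = \frac{47228 + 94 \sqrt{-181}}{- 210 \sqrt{169} - 7396} = \frac{47228 + 94 i \sqrt{181}}{- 210 \cdot 13 - 7396} = \frac{47228 + 94 i \sqrt{181}}{\left(-1\right) 2730 - 7396} = \frac{47228 + 94 i \sqrt{181}}{-2730 - 7396} = \frac{47228 + 94 i \sqrt{181}}{-10126} = \left(47228 + 94 i \sqrt{181}\right) \left(- \frac{1}{10126}\right) = - \frac{23614}{5063} - \frac{47 i \sqrt{181}}{5063}$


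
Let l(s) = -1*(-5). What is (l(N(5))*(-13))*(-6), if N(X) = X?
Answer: 390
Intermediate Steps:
l(s) = 5
(l(N(5))*(-13))*(-6) = (5*(-13))*(-6) = -65*(-6) = 390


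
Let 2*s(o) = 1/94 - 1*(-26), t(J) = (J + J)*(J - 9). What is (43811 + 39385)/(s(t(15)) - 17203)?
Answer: -15640848/3231719 ≈ -4.8398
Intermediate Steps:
t(J) = 2*J*(-9 + J) (t(J) = (2*J)*(-9 + J) = 2*J*(-9 + J))
s(o) = 2445/188 (s(o) = (1/94 - 1*(-26))/2 = (1/94 + 26)/2 = (½)*(2445/94) = 2445/188)
(43811 + 39385)/(s(t(15)) - 17203) = (43811 + 39385)/(2445/188 - 17203) = 83196/(-3231719/188) = 83196*(-188/3231719) = -15640848/3231719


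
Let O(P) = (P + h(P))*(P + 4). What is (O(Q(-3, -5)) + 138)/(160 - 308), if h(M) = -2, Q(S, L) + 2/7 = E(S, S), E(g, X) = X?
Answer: -6577/7252 ≈ -0.90692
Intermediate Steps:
Q(S, L) = -2/7 + S
O(P) = (-2 + P)*(4 + P) (O(P) = (P - 2)*(P + 4) = (-2 + P)*(4 + P))
(O(Q(-3, -5)) + 138)/(160 - 308) = ((-8 + (-2/7 - 3)² + 2*(-2/7 - 3)) + 138)/(160 - 308) = ((-8 + (-23/7)² + 2*(-23/7)) + 138)/(-148) = -((-8 + 529/49 - 46/7) + 138)/148 = -(-185/49 + 138)/148 = -1/148*6577/49 = -6577/7252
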